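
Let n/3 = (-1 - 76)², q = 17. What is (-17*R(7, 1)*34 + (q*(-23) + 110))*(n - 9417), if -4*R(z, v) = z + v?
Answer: 7323750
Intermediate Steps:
n = 17787 (n = 3*(-1 - 76)² = 3*(-77)² = 3*5929 = 17787)
R(z, v) = -v/4 - z/4 (R(z, v) = -(z + v)/4 = -(v + z)/4 = -v/4 - z/4)
(-17*R(7, 1)*34 + (q*(-23) + 110))*(n - 9417) = (-17*(-¼*1 - ¼*7)*34 + (17*(-23) + 110))*(17787 - 9417) = (-17*(-¼ - 7/4)*34 + (-391 + 110))*8370 = (-17*(-2)*34 - 281)*8370 = (34*34 - 281)*8370 = (1156 - 281)*8370 = 875*8370 = 7323750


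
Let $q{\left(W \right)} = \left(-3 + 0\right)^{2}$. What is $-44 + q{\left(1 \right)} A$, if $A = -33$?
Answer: $-341$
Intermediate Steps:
$q{\left(W \right)} = 9$ ($q{\left(W \right)} = \left(-3\right)^{2} = 9$)
$-44 + q{\left(1 \right)} A = -44 + 9 \left(-33\right) = -44 - 297 = -341$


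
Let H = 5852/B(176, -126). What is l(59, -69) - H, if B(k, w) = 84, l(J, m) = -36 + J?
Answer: -140/3 ≈ -46.667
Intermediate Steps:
H = 209/3 (H = 5852/84 = 5852*(1/84) = 209/3 ≈ 69.667)
l(59, -69) - H = (-36 + 59) - 1*209/3 = 23 - 209/3 = -140/3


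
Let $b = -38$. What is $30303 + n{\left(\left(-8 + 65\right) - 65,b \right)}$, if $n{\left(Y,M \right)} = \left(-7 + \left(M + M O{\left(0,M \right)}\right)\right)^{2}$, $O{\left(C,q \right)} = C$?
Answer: $32328$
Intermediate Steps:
$n{\left(Y,M \right)} = \left(-7 + M\right)^{2}$ ($n{\left(Y,M \right)} = \left(-7 + \left(M + M 0\right)\right)^{2} = \left(-7 + \left(M + 0\right)\right)^{2} = \left(-7 + M\right)^{2}$)
$30303 + n{\left(\left(-8 + 65\right) - 65,b \right)} = 30303 + \left(-7 - 38\right)^{2} = 30303 + \left(-45\right)^{2} = 30303 + 2025 = 32328$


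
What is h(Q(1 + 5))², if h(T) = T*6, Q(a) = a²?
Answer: 46656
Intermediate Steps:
h(T) = 6*T
h(Q(1 + 5))² = (6*(1 + 5)²)² = (6*6²)² = (6*36)² = 216² = 46656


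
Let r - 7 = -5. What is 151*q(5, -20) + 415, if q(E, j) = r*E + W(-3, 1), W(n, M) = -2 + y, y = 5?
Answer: 2378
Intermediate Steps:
r = 2 (r = 7 - 5 = 2)
W(n, M) = 3 (W(n, M) = -2 + 5 = 3)
q(E, j) = 3 + 2*E (q(E, j) = 2*E + 3 = 3 + 2*E)
151*q(5, -20) + 415 = 151*(3 + 2*5) + 415 = 151*(3 + 10) + 415 = 151*13 + 415 = 1963 + 415 = 2378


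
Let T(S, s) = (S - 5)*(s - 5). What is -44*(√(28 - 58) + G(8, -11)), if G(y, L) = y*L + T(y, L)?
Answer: 5984 - 44*I*√30 ≈ 5984.0 - 241.0*I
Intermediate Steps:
T(S, s) = (-5 + S)*(-5 + s)
G(y, L) = 25 - 5*L - 5*y + 2*L*y (G(y, L) = y*L + (25 - 5*y - 5*L + y*L) = L*y + (25 - 5*y - 5*L + L*y) = L*y + (25 - 5*L - 5*y + L*y) = 25 - 5*L - 5*y + 2*L*y)
-44*(√(28 - 58) + G(8, -11)) = -44*(√(28 - 58) + (25 - 5*(-11) - 5*8 + 2*(-11)*8)) = -44*(√(-30) + (25 + 55 - 40 - 176)) = -44*(I*√30 - 136) = -44*(-136 + I*√30) = 5984 - 44*I*√30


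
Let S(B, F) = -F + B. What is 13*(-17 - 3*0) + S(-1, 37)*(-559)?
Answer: 21021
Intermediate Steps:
S(B, F) = B - F
13*(-17 - 3*0) + S(-1, 37)*(-559) = 13*(-17 - 3*0) + (-1 - 1*37)*(-559) = 13*(-17 + 0) + (-1 - 37)*(-559) = 13*(-17) - 38*(-559) = -221 + 21242 = 21021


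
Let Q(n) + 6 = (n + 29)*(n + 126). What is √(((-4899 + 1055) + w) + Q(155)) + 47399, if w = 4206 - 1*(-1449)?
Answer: 47399 + √53509 ≈ 47630.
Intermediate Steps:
w = 5655 (w = 4206 + 1449 = 5655)
Q(n) = -6 + (29 + n)*(126 + n) (Q(n) = -6 + (n + 29)*(n + 126) = -6 + (29 + n)*(126 + n))
√(((-4899 + 1055) + w) + Q(155)) + 47399 = √(((-4899 + 1055) + 5655) + (3648 + 155² + 155*155)) + 47399 = √((-3844 + 5655) + (3648 + 24025 + 24025)) + 47399 = √(1811 + 51698) + 47399 = √53509 + 47399 = 47399 + √53509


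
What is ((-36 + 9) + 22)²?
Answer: 25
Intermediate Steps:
((-36 + 9) + 22)² = (-27 + 22)² = (-5)² = 25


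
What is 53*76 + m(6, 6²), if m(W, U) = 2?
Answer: 4030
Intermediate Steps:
53*76 + m(6, 6²) = 53*76 + 2 = 4028 + 2 = 4030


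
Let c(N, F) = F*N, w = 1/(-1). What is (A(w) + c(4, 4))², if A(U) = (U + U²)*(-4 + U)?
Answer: 256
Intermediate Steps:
w = -1 (w = 1*(-1) = -1)
A(U) = (-4 + U)*(U + U²)
(A(w) + c(4, 4))² = (-(-4 + (-1)² - 3*(-1)) + 4*4)² = (-(-4 + 1 + 3) + 16)² = (-1*0 + 16)² = (0 + 16)² = 16² = 256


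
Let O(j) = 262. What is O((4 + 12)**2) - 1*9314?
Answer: -9052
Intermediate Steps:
O((4 + 12)**2) - 1*9314 = 262 - 1*9314 = 262 - 9314 = -9052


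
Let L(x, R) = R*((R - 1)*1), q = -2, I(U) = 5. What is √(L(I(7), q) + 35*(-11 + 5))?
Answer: 2*I*√51 ≈ 14.283*I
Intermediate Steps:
L(x, R) = R*(-1 + R) (L(x, R) = R*((-1 + R)*1) = R*(-1 + R))
√(L(I(7), q) + 35*(-11 + 5)) = √(-2*(-1 - 2) + 35*(-11 + 5)) = √(-2*(-3) + 35*(-6)) = √(6 - 210) = √(-204) = 2*I*√51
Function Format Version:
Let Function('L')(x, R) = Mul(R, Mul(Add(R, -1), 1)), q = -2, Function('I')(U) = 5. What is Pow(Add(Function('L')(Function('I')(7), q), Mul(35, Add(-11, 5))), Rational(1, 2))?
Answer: Mul(2, I, Pow(51, Rational(1, 2))) ≈ Mul(14.283, I)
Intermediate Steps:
Function('L')(x, R) = Mul(R, Add(-1, R)) (Function('L')(x, R) = Mul(R, Mul(Add(-1, R), 1)) = Mul(R, Add(-1, R)))
Pow(Add(Function('L')(Function('I')(7), q), Mul(35, Add(-11, 5))), Rational(1, 2)) = Pow(Add(Mul(-2, Add(-1, -2)), Mul(35, Add(-11, 5))), Rational(1, 2)) = Pow(Add(Mul(-2, -3), Mul(35, -6)), Rational(1, 2)) = Pow(Add(6, -210), Rational(1, 2)) = Pow(-204, Rational(1, 2)) = Mul(2, I, Pow(51, Rational(1, 2)))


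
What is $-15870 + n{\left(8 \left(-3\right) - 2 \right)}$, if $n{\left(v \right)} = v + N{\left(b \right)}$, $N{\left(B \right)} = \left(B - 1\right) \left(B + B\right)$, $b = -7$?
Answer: $-15784$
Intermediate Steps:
$N{\left(B \right)} = 2 B \left(-1 + B\right)$ ($N{\left(B \right)} = \left(-1 + B\right) 2 B = 2 B \left(-1 + B\right)$)
$n{\left(v \right)} = 112 + v$ ($n{\left(v \right)} = v + 2 \left(-7\right) \left(-1 - 7\right) = v + 2 \left(-7\right) \left(-8\right) = v + 112 = 112 + v$)
$-15870 + n{\left(8 \left(-3\right) - 2 \right)} = -15870 + \left(112 + \left(8 \left(-3\right) - 2\right)\right) = -15870 + \left(112 + \left(-24 + \left(-2 + 0\right)\right)\right) = -15870 + \left(112 - 26\right) = -15870 + 86 = -15784$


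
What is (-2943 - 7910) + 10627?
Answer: -226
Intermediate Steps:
(-2943 - 7910) + 10627 = -10853 + 10627 = -226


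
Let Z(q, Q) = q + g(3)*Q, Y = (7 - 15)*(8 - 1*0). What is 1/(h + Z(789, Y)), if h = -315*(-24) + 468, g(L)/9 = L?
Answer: 1/7089 ≈ 0.00014106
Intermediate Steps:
g(L) = 9*L
Y = -64 (Y = -8*(8 + 0) = -8*8 = -64)
Z(q, Q) = q + 27*Q (Z(q, Q) = q + (9*3)*Q = q + 27*Q)
h = 8028 (h = 7560 + 468 = 8028)
1/(h + Z(789, Y)) = 1/(8028 + (789 + 27*(-64))) = 1/(8028 + (789 - 1728)) = 1/(8028 - 939) = 1/7089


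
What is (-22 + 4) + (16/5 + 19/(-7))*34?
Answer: -52/35 ≈ -1.4857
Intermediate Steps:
(-22 + 4) + (16/5 + 19/(-7))*34 = -18 + (16*(⅕) + 19*(-⅐))*34 = -18 + (16/5 - 19/7)*34 = -18 + (17/35)*34 = -18 + 578/35 = -52/35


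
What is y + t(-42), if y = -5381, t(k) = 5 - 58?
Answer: -5434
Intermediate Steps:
t(k) = -53
y + t(-42) = -5381 - 53 = -5434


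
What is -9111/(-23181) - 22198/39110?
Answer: -26373438/151101485 ≈ -0.17454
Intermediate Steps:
-9111/(-23181) - 22198/39110 = -9111*(-1/23181) - 22198*1/39110 = 3037/7727 - 11099/19555 = -26373438/151101485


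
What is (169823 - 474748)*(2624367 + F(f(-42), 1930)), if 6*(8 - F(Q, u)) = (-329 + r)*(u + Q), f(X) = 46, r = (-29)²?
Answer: -2246464499825/3 ≈ -7.4882e+11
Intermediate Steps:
r = 841
F(Q, u) = 8 - 256*Q/3 - 256*u/3 (F(Q, u) = 8 - (-329 + 841)*(u + Q)/6 = 8 - 256*(Q + u)/3 = 8 - (512*Q + 512*u)/6 = 8 + (-256*Q/3 - 256*u/3) = 8 - 256*Q/3 - 256*u/3)
(169823 - 474748)*(2624367 + F(f(-42), 1930)) = (169823 - 474748)*(2624367 + (8 - 256/3*46 - 256/3*1930)) = -304925*(2624367 + (8 - 11776/3 - 494080/3)) = -304925*(2624367 - 505832/3) = -304925*7367269/3 = -2246464499825/3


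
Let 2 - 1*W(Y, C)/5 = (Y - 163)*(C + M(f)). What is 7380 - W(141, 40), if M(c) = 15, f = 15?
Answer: 1320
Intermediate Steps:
W(Y, C) = 10 - 5*(-163 + Y)*(15 + C) (W(Y, C) = 10 - 5*(Y - 163)*(C + 15) = 10 - 5*(-163 + Y)*(15 + C))
7380 - W(141, 40) = 7380 - (12235 - 75*141 + 815*40 - 5*40*141) = 7380 - (12235 - 10575 + 32600 - 28200) = 7380 - 1*6060 = 7380 - 6060 = 1320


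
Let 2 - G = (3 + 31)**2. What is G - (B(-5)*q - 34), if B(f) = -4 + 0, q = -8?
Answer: -1152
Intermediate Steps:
B(f) = -4
G = -1154 (G = 2 - (3 + 31)**2 = 2 - 1*34**2 = 2 - 1*1156 = 2 - 1156 = -1154)
G - (B(-5)*q - 34) = -1154 - (-4*(-8) - 34) = -1154 - (32 - 34) = -1154 - 1*(-2) = -1154 + 2 = -1152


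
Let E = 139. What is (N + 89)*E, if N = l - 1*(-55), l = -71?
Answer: 10147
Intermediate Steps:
N = -16 (N = -71 - 1*(-55) = -71 + 55 = -16)
(N + 89)*E = (-16 + 89)*139 = 73*139 = 10147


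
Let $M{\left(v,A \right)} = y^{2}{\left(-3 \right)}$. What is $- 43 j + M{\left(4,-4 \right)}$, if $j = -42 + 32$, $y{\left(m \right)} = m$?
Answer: $439$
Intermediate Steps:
$M{\left(v,A \right)} = 9$ ($M{\left(v,A \right)} = \left(-3\right)^{2} = 9$)
$j = -10$
$- 43 j + M{\left(4,-4 \right)} = \left(-43\right) \left(-10\right) + 9 = 430 + 9 = 439$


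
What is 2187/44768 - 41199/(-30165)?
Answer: 636789229/450142240 ≈ 1.4146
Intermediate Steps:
2187/44768 - 41199/(-30165) = 2187*(1/44768) - 41199*(-1/30165) = 2187/44768 + 13733/10055 = 636789229/450142240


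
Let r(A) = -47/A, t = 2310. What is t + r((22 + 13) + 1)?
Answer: 83113/36 ≈ 2308.7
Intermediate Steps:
t + r((22 + 13) + 1) = 2310 - 47/((22 + 13) + 1) = 2310 - 47/(35 + 1) = 2310 - 47/36 = 83113/36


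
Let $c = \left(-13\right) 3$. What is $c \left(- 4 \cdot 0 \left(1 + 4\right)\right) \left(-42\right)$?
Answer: $0$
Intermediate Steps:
$c = -39$
$c \left(- 4 \cdot 0 \left(1 + 4\right)\right) \left(-42\right) = - 39 \left(- 4 \cdot 0 \left(1 + 4\right)\right) \left(-42\right) = - 39 \left(- 4 \cdot 0 \cdot 5\right) \left(-42\right) = - 39 \left(\left(-4\right) 0\right) \left(-42\right) = \left(-39\right) 0 \left(-42\right) = 0 \left(-42\right) = 0$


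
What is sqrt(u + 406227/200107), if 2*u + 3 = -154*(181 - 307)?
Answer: sqrt(1554066325309254)/400214 ≈ 98.501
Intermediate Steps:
u = 19401/2 (u = -3/2 + (-154*(181 - 307))/2 = -3/2 + (-154*(-126))/2 = -3/2 + (1/2)*19404 = -3/2 + 9702 = 19401/2 ≈ 9700.5)
sqrt(u + 406227/200107) = sqrt(19401/2 + 406227/200107) = sqrt(3883088361/400214) = sqrt(1554066325309254)/400214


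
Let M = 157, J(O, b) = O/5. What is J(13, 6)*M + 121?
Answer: 2646/5 ≈ 529.20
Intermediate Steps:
J(O, b) = O/5 (J(O, b) = O*(1/5) = O/5)
J(13, 6)*M + 121 = ((1/5)*13)*157 + 121 = (13/5)*157 + 121 = 2041/5 + 121 = 2646/5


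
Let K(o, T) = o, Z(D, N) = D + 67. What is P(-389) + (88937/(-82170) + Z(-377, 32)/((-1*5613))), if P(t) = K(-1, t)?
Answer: -311650297/153740070 ≈ -2.0271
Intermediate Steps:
Z(D, N) = 67 + D
P(t) = -1
P(-389) + (88937/(-82170) + Z(-377, 32)/((-1*5613))) = -1 + (88937/(-82170) + (67 - 377)/((-1*5613))) = -1 + (88937*(-1/82170) - 310/(-5613)) = -1 + (-88937/82170 - 310*(-1/5613)) = -1 + (-88937/82170 + 310/5613) = -1 - 157910227/153740070 = -311650297/153740070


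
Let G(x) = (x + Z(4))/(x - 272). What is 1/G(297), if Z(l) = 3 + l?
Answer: 25/304 ≈ 0.082237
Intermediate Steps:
G(x) = (7 + x)/(-272 + x) (G(x) = (x + (3 + 4))/(x - 272) = (x + 7)/(-272 + x) = (7 + x)/(-272 + x))
1/G(297) = 1/((7 + 297)/(-272 + 297)) = 1/(304/25) = 25/304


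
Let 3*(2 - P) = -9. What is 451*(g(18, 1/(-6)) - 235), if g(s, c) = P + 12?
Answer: -98318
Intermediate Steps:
P = 5 (P = 2 - 1/3*(-9) = 2 + 3 = 5)
g(s, c) = 17 (g(s, c) = 5 + 12 = 17)
451*(g(18, 1/(-6)) - 235) = 451*(17 - 235) = 451*(-218) = -98318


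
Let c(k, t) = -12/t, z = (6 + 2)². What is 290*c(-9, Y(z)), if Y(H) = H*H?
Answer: -435/512 ≈ -0.84961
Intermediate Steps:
z = 64 (z = 8² = 64)
Y(H) = H²
290*c(-9, Y(z)) = 290*(-12/(64²)) = 290*(-12/4096) = 290*(-12*1/4096) = 290*(-3/1024) = -435/512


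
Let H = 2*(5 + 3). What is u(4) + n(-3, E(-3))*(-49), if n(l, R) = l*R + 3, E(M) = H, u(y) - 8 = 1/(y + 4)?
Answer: 17705/8 ≈ 2213.1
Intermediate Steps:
u(y) = 8 + 1/(4 + y) (u(y) = 8 + 1/(y + 4) = 8 + 1/(4 + y))
H = 16 (H = 2*8 = 16)
E(M) = 16
n(l, R) = 3 + R*l (n(l, R) = R*l + 3 = 3 + R*l)
u(4) + n(-3, E(-3))*(-49) = (33 + 8*4)/(4 + 4) + (3 + 16*(-3))*(-49) = (33 + 32)/8 + (3 - 48)*(-49) = (⅛)*65 - 45*(-49) = 65/8 + 2205 = 17705/8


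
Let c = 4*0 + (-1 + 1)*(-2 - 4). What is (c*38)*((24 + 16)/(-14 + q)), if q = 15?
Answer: 0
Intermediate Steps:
c = 0 (c = 0 + 0*(-6) = 0 + 0 = 0)
(c*38)*((24 + 16)/(-14 + q)) = (0*38)*((24 + 16)/(-14 + 15)) = 0*(40/1) = 0*(40*1) = 0*40 = 0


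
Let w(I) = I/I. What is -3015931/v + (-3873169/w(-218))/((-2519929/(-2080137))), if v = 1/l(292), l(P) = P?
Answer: -2227236862902661/2519929 ≈ -8.8385e+8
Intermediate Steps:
w(I) = 1
v = 1/292 ≈ 0.0034247
-3015931/v + (-3873169/w(-218))/((-2519929/(-2080137))) = -3015931/1/292 + (-3873169/1)/((-2519929/(-2080137))) = -3015931*292 + (-3873169*1)/((-2519929*(-1/2080137))) = -880651852 - 3873169/2519929/2080137 = -880651852 - 3873169*2080137/2519929 = -880651852 - 8056722144153/2519929 = -2227236862902661/2519929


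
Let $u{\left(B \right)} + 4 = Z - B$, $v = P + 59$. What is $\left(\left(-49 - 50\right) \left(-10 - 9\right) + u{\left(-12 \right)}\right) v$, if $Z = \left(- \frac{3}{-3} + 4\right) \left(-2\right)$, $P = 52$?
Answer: $208569$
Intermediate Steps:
$Z = -10$ ($Z = \left(\left(-3\right) \left(- \frac{1}{3}\right) + 4\right) \left(-2\right) = \left(1 + 4\right) \left(-2\right) = 5 \left(-2\right) = -10$)
$v = 111$ ($v = 52 + 59 = 111$)
$u{\left(B \right)} = -14 - B$ ($u{\left(B \right)} = -4 - \left(10 + B\right) = -14 - B$)
$\left(\left(-49 - 50\right) \left(-10 - 9\right) + u{\left(-12 \right)}\right) v = \left(\left(-49 - 50\right) \left(-10 - 9\right) - 2\right) 111 = \left(\left(-99\right) \left(-19\right) + \left(-14 + 12\right)\right) 111 = \left(1881 - 2\right) 111 = 1879 \cdot 111 = 208569$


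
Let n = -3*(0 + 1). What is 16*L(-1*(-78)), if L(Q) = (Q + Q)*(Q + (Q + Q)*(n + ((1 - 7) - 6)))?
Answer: -5645952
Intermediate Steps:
n = -3 (n = -3*1 = -3)
L(Q) = -58*Q² (L(Q) = (Q + Q)*(Q + (Q + Q)*(-3 + ((1 - 7) - 6))) = (2*Q)*(Q + (2*Q)*(-3 + (-6 - 6))) = (2*Q)*(Q + (2*Q)*(-3 - 12)) = (2*Q)*(Q + (2*Q)*(-15)) = (2*Q)*(Q - 30*Q) = (2*Q)*(-29*Q) = -58*Q²)
16*L(-1*(-78)) = 16*(-58*(-1*(-78))²) = 16*(-58*78²) = 16*(-58*6084) = 16*(-352872) = -5645952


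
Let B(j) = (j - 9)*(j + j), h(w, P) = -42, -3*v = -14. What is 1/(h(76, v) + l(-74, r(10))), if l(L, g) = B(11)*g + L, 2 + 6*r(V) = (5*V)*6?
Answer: 3/6208 ≈ 0.00048325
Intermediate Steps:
v = 14/3 (v = -⅓*(-14) = 14/3 ≈ 4.6667)
B(j) = 2*j*(-9 + j) (B(j) = (-9 + j)*(2*j) = 2*j*(-9 + j))
r(V) = -⅓ + 5*V (r(V) = -⅓ + ((5*V)*6)/6 = -⅓ + (30*V)/6 = -⅓ + 5*V)
l(L, g) = L + 44*g (l(L, g) = (2*11*(-9 + 11))*g + L = (2*11*2)*g + L = 44*g + L = L + 44*g)
1/(h(76, v) + l(-74, r(10))) = 1/(-42 + (-74 + 44*(-⅓ + 5*10))) = 1/(-42 + (-74 + 44*(-⅓ + 50))) = 1/(-42 + (-74 + 44*(149/3))) = 1/(-42 + (-74 + 6556/3)) = 1/(-42 + 6334/3) = 1/(6208/3) = 3/6208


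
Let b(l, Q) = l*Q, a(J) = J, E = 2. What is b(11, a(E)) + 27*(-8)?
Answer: -194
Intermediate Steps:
b(l, Q) = Q*l
b(11, a(E)) + 27*(-8) = 2*11 + 27*(-8) = 22 - 216 = -194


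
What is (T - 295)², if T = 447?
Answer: 23104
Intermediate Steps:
(T - 295)² = (447 - 295)² = 152² = 23104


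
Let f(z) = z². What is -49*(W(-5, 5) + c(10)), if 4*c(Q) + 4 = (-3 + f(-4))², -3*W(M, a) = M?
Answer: -25235/12 ≈ -2102.9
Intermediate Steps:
W(M, a) = -M/3
c(Q) = 165/4 (c(Q) = -1 + (-3 + (-4)²)²/4 = -1 + (-3 + 16)²/4 = -1 + (¼)*13² = -1 + (¼)*169 = -1 + 169/4 = 165/4)
-49*(W(-5, 5) + c(10)) = -49*(-⅓*(-5) + 165/4) = -49*(5/3 + 165/4) = -49*515/12 = -25235/12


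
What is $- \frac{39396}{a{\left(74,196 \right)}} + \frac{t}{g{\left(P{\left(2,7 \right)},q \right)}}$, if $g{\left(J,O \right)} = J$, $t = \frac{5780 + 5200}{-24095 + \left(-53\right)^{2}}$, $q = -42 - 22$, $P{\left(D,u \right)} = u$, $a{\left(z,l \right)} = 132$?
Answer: $- \frac{244647173}{819511} \approx -298.53$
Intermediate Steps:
$q = -64$
$t = - \frac{5490}{10643}$ ($t = \frac{10980}{-24095 + 2809} = \frac{10980}{-21286} = 10980 \left(- \frac{1}{21286}\right) = - \frac{5490}{10643} \approx -0.51583$)
$- \frac{39396}{a{\left(74,196 \right)}} + \frac{t}{g{\left(P{\left(2,7 \right)},q \right)}} = - \frac{39396}{132} - \frac{5490}{10643 \cdot 7} = \left(-39396\right) \frac{1}{132} - \frac{5490}{74501} = - \frac{3283}{11} - \frac{5490}{74501} = - \frac{244647173}{819511}$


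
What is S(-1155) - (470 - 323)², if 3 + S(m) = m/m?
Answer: -21611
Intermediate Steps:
S(m) = -2 (S(m) = -3 + m/m = -3 + 1 = -2)
S(-1155) - (470 - 323)² = -2 - (470 - 323)² = -2 - 1*147² = -2 - 1*21609 = -2 - 21609 = -21611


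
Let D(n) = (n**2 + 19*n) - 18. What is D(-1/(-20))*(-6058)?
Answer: 20654751/200 ≈ 1.0327e+5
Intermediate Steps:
D(n) = -18 + n**2 + 19*n
D(-1/(-20))*(-6058) = (-18 + (-1/(-20))**2 + 19*(-1/(-20)))*(-6058) = (-18 + (-1*(-1/20))**2 + 19*(-1*(-1/20)))*(-6058) = (-18 + (1/20)**2 + 19*(1/20))*(-6058) = (-18 + 1/400 + 19/20)*(-6058) = -6819/400*(-6058) = 20654751/200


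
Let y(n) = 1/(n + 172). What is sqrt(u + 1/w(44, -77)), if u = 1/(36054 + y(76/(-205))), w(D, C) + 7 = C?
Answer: I*sqrt(33713493009338616285)/53278013922 ≈ 0.10898*I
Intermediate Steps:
w(D, C) = -7 + C
y(n) = 1/(172 + n)
u = 35184/1268524141 (u = 1/(36054 + 1/(172 + 76/(-205))) = 1/(36054 + 1/(172 + 76*(-1/205))) = 1/(36054 + 1/(172 - 76/205)) = 1/(36054 + 1/(35184/205)) = 1/(36054 + 205/35184) = 1/(1268524141/35184) = 35184/1268524141 ≈ 2.7736e-5)
sqrt(u + 1/w(44, -77)) = sqrt(35184/1268524141 + 1/(-7 - 77)) = sqrt(35184/1268524141 + 1/(-84)) = sqrt(35184/1268524141 - 1/84) = sqrt(-1265568685/106556027844) = I*sqrt(33713493009338616285)/53278013922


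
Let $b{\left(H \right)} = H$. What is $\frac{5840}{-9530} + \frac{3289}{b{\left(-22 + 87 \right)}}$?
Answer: $\frac{238189}{4765} \approx 49.987$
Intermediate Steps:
$\frac{5840}{-9530} + \frac{3289}{b{\left(-22 + 87 \right)}} = \frac{5840}{-9530} + \frac{3289}{-22 + 87} = 5840 \left(- \frac{1}{9530}\right) + \frac{3289}{65} = - \frac{584}{953} + 3289 \cdot \frac{1}{65} = - \frac{584}{953} + \frac{253}{5} = \frac{238189}{4765}$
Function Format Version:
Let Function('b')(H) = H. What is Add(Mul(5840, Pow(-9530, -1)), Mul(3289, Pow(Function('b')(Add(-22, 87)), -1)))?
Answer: Rational(238189, 4765) ≈ 49.987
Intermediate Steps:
Add(Mul(5840, Pow(-9530, -1)), Mul(3289, Pow(Function('b')(Add(-22, 87)), -1))) = Add(Mul(5840, Pow(-9530, -1)), Mul(3289, Pow(Add(-22, 87), -1))) = Add(Mul(5840, Rational(-1, 9530)), Mul(3289, Pow(65, -1))) = Add(Rational(-584, 953), Mul(3289, Rational(1, 65))) = Add(Rational(-584, 953), Rational(253, 5)) = Rational(238189, 4765)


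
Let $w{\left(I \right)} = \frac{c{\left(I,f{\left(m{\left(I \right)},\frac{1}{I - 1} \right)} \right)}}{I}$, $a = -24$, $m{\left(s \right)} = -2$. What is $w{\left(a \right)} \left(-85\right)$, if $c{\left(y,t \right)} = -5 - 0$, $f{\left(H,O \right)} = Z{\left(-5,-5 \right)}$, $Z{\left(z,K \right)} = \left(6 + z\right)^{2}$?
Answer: $- \frac{425}{24} \approx -17.708$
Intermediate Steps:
$f{\left(H,O \right)} = 1$ ($f{\left(H,O \right)} = \left(6 - 5\right)^{2} = 1^{2} = 1$)
$c{\left(y,t \right)} = -5$ ($c{\left(y,t \right)} = -5 + 0 = -5$)
$w{\left(I \right)} = - \frac{5}{I}$
$w{\left(a \right)} \left(-85\right) = - \frac{5}{-24} \left(-85\right) = \left(-5\right) \left(- \frac{1}{24}\right) \left(-85\right) = \frac{5}{24} \left(-85\right) = - \frac{425}{24}$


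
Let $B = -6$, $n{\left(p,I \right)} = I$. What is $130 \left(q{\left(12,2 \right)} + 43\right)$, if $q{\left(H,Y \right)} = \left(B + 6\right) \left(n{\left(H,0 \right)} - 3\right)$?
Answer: $5590$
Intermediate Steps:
$q{\left(H,Y \right)} = 0$ ($q{\left(H,Y \right)} = \left(-6 + 6\right) \left(0 - 3\right) = 0 \left(-3\right) = 0$)
$130 \left(q{\left(12,2 \right)} + 43\right) = 130 \left(0 + 43\right) = 130 \cdot 43 = 5590$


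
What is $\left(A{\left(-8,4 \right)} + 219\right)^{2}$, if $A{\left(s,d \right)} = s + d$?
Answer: $46225$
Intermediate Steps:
$A{\left(s,d \right)} = d + s$
$\left(A{\left(-8,4 \right)} + 219\right)^{2} = \left(\left(4 - 8\right) + 219\right)^{2} = \left(-4 + 219\right)^{2} = 215^{2} = 46225$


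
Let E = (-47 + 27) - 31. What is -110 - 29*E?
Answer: 1369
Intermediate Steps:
E = -51 (E = -20 - 31 = -51)
-110 - 29*E = -110 - 29*(-51) = -110 + 1479 = 1369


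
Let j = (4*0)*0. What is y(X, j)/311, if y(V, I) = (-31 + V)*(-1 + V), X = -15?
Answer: 736/311 ≈ 2.3666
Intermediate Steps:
j = 0 (j = 0*0 = 0)
y(V, I) = (-1 + V)*(-31 + V)
y(X, j)/311 = (31 + (-15)² - 32*(-15))/311 = (31 + 225 + 480)*(1/311) = 736*(1/311) = 736/311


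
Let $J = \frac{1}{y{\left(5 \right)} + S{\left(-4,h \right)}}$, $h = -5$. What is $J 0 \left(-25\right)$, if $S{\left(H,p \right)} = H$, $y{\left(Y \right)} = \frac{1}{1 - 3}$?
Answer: $0$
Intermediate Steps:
$y{\left(Y \right)} = - \frac{1}{2}$ ($y{\left(Y \right)} = \frac{1}{-2} = - \frac{1}{2}$)
$J = - \frac{2}{9}$ ($J = \frac{1}{- \frac{1}{2} - 4} = \frac{1}{- \frac{9}{2}} = - \frac{2}{9} \approx -0.22222$)
$J 0 \left(-25\right) = \left(- \frac{2}{9}\right) 0 \left(-25\right) = 0 \left(-25\right) = 0$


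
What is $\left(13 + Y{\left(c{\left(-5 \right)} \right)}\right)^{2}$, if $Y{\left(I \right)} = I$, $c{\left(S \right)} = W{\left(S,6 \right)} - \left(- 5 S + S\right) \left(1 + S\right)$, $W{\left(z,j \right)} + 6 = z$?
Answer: $6724$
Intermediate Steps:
$W{\left(z,j \right)} = -6 + z$
$c{\left(S \right)} = -6 + S + 4 S \left(1 + S\right)$ ($c{\left(S \right)} = \left(-6 + S\right) - \left(- 5 S + S\right) \left(1 + S\right) = \left(-6 + S\right) - - 4 S \left(1 + S\right) = \left(-6 + S\right) + 4 S \left(1 + S\right) = -6 + S + 4 S \left(1 + S\right)$)
$\left(13 + Y{\left(c{\left(-5 \right)} \right)}\right)^{2} = \left(13 + \left(-6 + 4 \left(-5\right)^{2} + 5 \left(-5\right)\right)\right)^{2} = \left(13 - -69\right)^{2} = \left(13 + 69\right)^{2} = 82^{2} = 6724$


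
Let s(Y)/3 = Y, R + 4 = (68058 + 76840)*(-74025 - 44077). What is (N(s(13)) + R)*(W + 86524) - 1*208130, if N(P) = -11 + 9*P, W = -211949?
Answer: 2146365823177370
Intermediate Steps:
R = -17112743600 (R = -4 + (68058 + 76840)*(-74025 - 44077) = -4 + 144898*(-118102) = -4 - 17112743596 = -17112743600)
s(Y) = 3*Y
(N(s(13)) + R)*(W + 86524) - 1*208130 = ((-11 + 9*(3*13)) - 17112743600)*(-211949 + 86524) - 1*208130 = ((-11 + 9*39) - 17112743600)*(-125425) - 208130 = ((-11 + 351) - 17112743600)*(-125425) - 208130 = (340 - 17112743600)*(-125425) - 208130 = -17112743260*(-125425) - 208130 = 2146365823385500 - 208130 = 2146365823177370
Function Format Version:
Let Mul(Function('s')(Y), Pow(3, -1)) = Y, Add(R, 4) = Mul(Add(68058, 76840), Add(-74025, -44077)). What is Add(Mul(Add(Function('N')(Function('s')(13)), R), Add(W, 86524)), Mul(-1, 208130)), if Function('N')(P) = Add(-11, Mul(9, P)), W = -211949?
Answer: 2146365823177370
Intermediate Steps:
R = -17112743600 (R = Add(-4, Mul(Add(68058, 76840), Add(-74025, -44077))) = Add(-4, Mul(144898, -118102)) = Add(-4, -17112743596) = -17112743600)
Function('s')(Y) = Mul(3, Y)
Add(Mul(Add(Function('N')(Function('s')(13)), R), Add(W, 86524)), Mul(-1, 208130)) = Add(Mul(Add(Add(-11, Mul(9, Mul(3, 13))), -17112743600), Add(-211949, 86524)), Mul(-1, 208130)) = Add(Mul(Add(Add(-11, Mul(9, 39)), -17112743600), -125425), -208130) = Add(Mul(Add(Add(-11, 351), -17112743600), -125425), -208130) = Add(Mul(Add(340, -17112743600), -125425), -208130) = Add(Mul(-17112743260, -125425), -208130) = Add(2146365823385500, -208130) = 2146365823177370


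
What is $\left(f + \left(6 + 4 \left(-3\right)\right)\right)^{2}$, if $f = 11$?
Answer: $25$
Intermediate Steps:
$\left(f + \left(6 + 4 \left(-3\right)\right)\right)^{2} = \left(11 + \left(6 + 4 \left(-3\right)\right)\right)^{2} = \left(11 + \left(6 - 12\right)\right)^{2} = \left(11 - 6\right)^{2} = 5^{2} = 25$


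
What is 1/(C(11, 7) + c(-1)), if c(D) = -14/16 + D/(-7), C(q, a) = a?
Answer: 56/351 ≈ 0.15954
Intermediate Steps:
c(D) = -7/8 - D/7 (c(D) = -14*1/16 + D*(-⅐) = -7/8 - D/7)
1/(C(11, 7) + c(-1)) = 1/(7 + (-7/8 - ⅐*(-1))) = 1/(7 + (-7/8 + ⅐)) = 1/(7 - 41/56) = 1/(351/56) = 56/351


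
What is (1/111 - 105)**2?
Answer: 135815716/12321 ≈ 11023.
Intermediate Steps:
(1/111 - 105)**2 = (-11654/111)**2 = 135815716/12321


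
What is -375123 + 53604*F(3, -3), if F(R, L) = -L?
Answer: -214311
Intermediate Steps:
-375123 + 53604*F(3, -3) = -375123 + 53604*(-1*(-3)) = -375123 + 53604*3 = -375123 + 160812 = -214311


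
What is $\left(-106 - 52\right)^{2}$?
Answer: $24964$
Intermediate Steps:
$\left(-106 - 52\right)^{2} = \left(-158\right)^{2} = 24964$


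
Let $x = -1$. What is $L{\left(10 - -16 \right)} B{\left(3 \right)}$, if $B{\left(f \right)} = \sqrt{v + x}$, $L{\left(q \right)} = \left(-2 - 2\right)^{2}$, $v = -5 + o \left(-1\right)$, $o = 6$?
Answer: $32 i \sqrt{3} \approx 55.426 i$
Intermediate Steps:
$v = -11$ ($v = -5 + 6 \left(-1\right) = -5 - 6 = -11$)
$L{\left(q \right)} = 16$ ($L{\left(q \right)} = \left(-4\right)^{2} = 16$)
$B{\left(f \right)} = 2 i \sqrt{3}$ ($B{\left(f \right)} = \sqrt{-11 - 1} = \sqrt{-12} = 2 i \sqrt{3}$)
$L{\left(10 - -16 \right)} B{\left(3 \right)} = 16 \cdot 2 i \sqrt{3} = 32 i \sqrt{3}$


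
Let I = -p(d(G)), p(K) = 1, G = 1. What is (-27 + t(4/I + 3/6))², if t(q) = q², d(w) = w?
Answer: 3481/16 ≈ 217.56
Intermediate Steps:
I = -1 (I = -1*1 = -1)
(-27 + t(4/I + 3/6))² = (-27 + (4/(-1) + 3/6)²)² = (-27 + (4*(-1) + 3*(⅙))²)² = (-27 + (-4 + ½)²)² = (-27 + (-7/2)²)² = (-27 + 49/4)² = (-59/4)² = 3481/16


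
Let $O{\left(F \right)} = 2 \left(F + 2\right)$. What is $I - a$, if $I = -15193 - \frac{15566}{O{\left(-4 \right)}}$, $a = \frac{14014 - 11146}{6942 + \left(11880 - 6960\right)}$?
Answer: $- \frac{44687087}{3954} \approx -11302.0$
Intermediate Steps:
$O{\left(F \right)} = 4 + 2 F$ ($O{\left(F \right)} = 2 \left(2 + F\right) = 4 + 2 F$)
$a = \frac{478}{1977}$ ($a = \frac{2868}{6942 + 4920} = \frac{2868}{11862} = 2868 \cdot \frac{1}{11862} = \frac{478}{1977} \approx 0.24178$)
$I = - \frac{22603}{2}$ ($I = -15193 - \frac{15566}{4 + 2 \left(-4\right)} = -15193 - \frac{15566}{4 - 8} = -15193 - \frac{15566}{-4} = -15193 - 15566 \left(- \frac{1}{4}\right) = -15193 - - \frac{7783}{2} = -15193 + \frac{7783}{2} = - \frac{22603}{2} \approx -11302.0$)
$I - a = - \frac{22603}{2} - \frac{478}{1977} = - \frac{44687087}{3954}$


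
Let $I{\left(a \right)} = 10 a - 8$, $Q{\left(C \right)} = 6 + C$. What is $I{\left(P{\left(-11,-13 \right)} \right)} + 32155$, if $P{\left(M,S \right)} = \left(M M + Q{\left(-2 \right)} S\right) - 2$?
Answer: $32817$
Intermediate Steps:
$P{\left(M,S \right)} = -2 + M^{2} + 4 S$ ($P{\left(M,S \right)} = \left(M M + \left(6 - 2\right) S\right) - 2 = \left(M^{2} + 4 S\right) - 2 = -2 + M^{2} + 4 S$)
$I{\left(a \right)} = -8 + 10 a$
$I{\left(P{\left(-11,-13 \right)} \right)} + 32155 = \left(-8 + 10 \left(-2 + \left(-11\right)^{2} + 4 \left(-13\right)\right)\right) + 32155 = \left(-8 + 10 \left(-2 + 121 - 52\right)\right) + 32155 = \left(-8 + 10 \cdot 67\right) + 32155 = \left(-8 + 670\right) + 32155 = 662 + 32155 = 32817$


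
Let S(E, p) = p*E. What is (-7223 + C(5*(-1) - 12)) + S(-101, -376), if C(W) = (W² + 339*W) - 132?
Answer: 25147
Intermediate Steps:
S(E, p) = E*p
C(W) = -132 + W² + 339*W
(-7223 + C(5*(-1) - 12)) + S(-101, -376) = (-7223 + (-132 + (5*(-1) - 12)² + 339*(5*(-1) - 12))) - 101*(-376) = (-7223 + (-132 + (-5 - 12)² + 339*(-5 - 12))) + 37976 = (-7223 + (-132 + (-17)² + 339*(-17))) + 37976 = (-7223 + (-132 + 289 - 5763)) + 37976 = (-7223 - 5606) + 37976 = -12829 + 37976 = 25147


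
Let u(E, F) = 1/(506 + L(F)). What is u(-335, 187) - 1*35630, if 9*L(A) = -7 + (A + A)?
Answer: -175335221/4921 ≈ -35630.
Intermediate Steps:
L(A) = -7/9 + 2*A/9 (L(A) = (-7 + (A + A))/9 = (-7 + 2*A)/9 = -7/9 + 2*A/9)
u(E, F) = 1/(4547/9 + 2*F/9) (u(E, F) = 1/(506 + (-7/9 + 2*F/9)) = 1/(4547/9 + 2*F/9))
u(-335, 187) - 1*35630 = 9/(4547 + 2*187) - 1*35630 = 9/(4547 + 374) - 35630 = 9/4921 - 35630 = -175335221/4921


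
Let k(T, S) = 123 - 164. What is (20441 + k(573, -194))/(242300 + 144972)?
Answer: 2550/48409 ≈ 0.052676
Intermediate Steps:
k(T, S) = -41
(20441 + k(573, -194))/(242300 + 144972) = (20441 - 41)/(242300 + 144972) = 20400/387272 = 20400*(1/387272) = 2550/48409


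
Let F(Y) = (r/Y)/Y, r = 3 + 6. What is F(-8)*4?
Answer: 9/16 ≈ 0.56250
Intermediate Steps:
r = 9
F(Y) = 9/Y² (F(Y) = (9/Y)/Y = 9/Y²)
F(-8)*4 = (9/(-8)²)*4 = (9*(1/64))*4 = (9/64)*4 = 9/16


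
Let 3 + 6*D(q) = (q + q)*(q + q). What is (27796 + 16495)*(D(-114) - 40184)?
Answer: -2792148931/2 ≈ -1.3961e+9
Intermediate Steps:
D(q) = -1/2 + 2*q**2/3 (D(q) = -1/2 + ((q + q)*(q + q))/6 = -1/2 + ((2*q)*(2*q))/6 = -1/2 + (4*q**2)/6 = -1/2 + 2*q**2/3)
(27796 + 16495)*(D(-114) - 40184) = (27796 + 16495)*((-1/2 + (2/3)*(-114)**2) - 40184) = 44291*((-1/2 + (2/3)*12996) - 40184) = 44291*((-1/2 + 8664) - 40184) = 44291*(17327/2 - 40184) = 44291*(-63041/2) = -2792148931/2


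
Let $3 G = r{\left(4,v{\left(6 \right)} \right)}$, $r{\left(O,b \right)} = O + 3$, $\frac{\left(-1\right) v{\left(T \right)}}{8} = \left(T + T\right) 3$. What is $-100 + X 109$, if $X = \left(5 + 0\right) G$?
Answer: $\frac{3515}{3} \approx 1171.7$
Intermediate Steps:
$v{\left(T \right)} = - 48 T$ ($v{\left(T \right)} = - 8 \left(T + T\right) 3 = - 8 \cdot 2 T 3 = - 8 \cdot 6 T = - 48 T$)
$r{\left(O,b \right)} = 3 + O$
$G = \frac{7}{3}$ ($G = \frac{3 + 4}{3} = \frac{1}{3} \cdot 7 = \frac{7}{3} \approx 2.3333$)
$X = \frac{35}{3}$ ($X = \left(5 + 0\right) \frac{7}{3} = 5 \cdot \frac{7}{3} = \frac{35}{3} \approx 11.667$)
$-100 + X 109 = -100 + \frac{35}{3} \cdot 109 = -100 + \frac{3815}{3} = \frac{3515}{3}$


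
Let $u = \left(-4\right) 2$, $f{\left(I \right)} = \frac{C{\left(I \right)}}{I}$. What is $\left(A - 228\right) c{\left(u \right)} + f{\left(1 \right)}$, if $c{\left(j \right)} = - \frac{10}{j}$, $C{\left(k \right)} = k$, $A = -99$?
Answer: $- \frac{1631}{4} \approx -407.75$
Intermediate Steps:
$f{\left(I \right)} = 1$ ($f{\left(I \right)} = \frac{I}{I} = 1$)
$u = -8$
$\left(A - 228\right) c{\left(u \right)} + f{\left(1 \right)} = \left(-99 - 228\right) \left(- \frac{10}{-8}\right) + 1 = - 327 \left(\left(-10\right) \left(- \frac{1}{8}\right)\right) + 1 = \left(-327\right) \frac{5}{4} + 1 = - \frac{1635}{4} + 1 = - \frac{1631}{4}$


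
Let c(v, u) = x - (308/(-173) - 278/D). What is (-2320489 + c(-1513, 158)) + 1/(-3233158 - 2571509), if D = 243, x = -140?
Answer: -62920526135904730/27113599557 ≈ -2.3206e+6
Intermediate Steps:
c(v, u) = -5762522/42039 (c(v, u) = -140 - (308/(-173) - 278/243) = -140 - (308*(-1/173) - 278*1/243) = -140 - (-308/173 - 278/243) = -140 - 1*(-122938/42039) = -140 + 122938/42039 = -5762522/42039)
(-2320489 + c(-1513, 158)) + 1/(-3233158 - 2571509) = (-2320489 - 5762522/42039) + 1/(-3233158 - 2571509) = -97556799593/42039 + 1/(-5804667) = -97556799593/42039 - 1/5804667 = -62920526135904730/27113599557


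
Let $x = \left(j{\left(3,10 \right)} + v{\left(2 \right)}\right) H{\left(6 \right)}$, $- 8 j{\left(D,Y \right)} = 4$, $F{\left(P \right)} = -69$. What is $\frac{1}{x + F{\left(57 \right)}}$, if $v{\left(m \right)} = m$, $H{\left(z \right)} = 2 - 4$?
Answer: $- \frac{1}{72} \approx -0.013889$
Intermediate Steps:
$j{\left(D,Y \right)} = - \frac{1}{2}$ ($j{\left(D,Y \right)} = \left(- \frac{1}{8}\right) 4 = - \frac{1}{2}$)
$H{\left(z \right)} = -2$
$x = -3$ ($x = \left(- \frac{1}{2} + 2\right) \left(-2\right) = \frac{3}{2} \left(-2\right) = -3$)
$\frac{1}{x + F{\left(57 \right)}} = \frac{1}{-3 - 69} = \frac{1}{-72} = - \frac{1}{72}$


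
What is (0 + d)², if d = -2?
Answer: 4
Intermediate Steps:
(0 + d)² = (0 - 2)² = (-2)² = 4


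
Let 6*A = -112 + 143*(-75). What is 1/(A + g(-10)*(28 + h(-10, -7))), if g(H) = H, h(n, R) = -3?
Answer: -6/12337 ≈ -0.00048634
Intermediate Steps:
A = -10837/6 (A = (-112 + 143*(-75))/6 = (-112 - 10725)/6 = (1/6)*(-10837) = -10837/6 ≈ -1806.2)
1/(A + g(-10)*(28 + h(-10, -7))) = 1/(-10837/6 - 10*(28 - 3)) = 1/(-10837/6 - 10*25) = 1/(-10837/6 - 250) = 1/(-12337/6) = -6/12337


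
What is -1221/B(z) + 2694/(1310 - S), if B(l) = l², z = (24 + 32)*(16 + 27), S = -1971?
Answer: 15617055915/19024760384 ≈ 0.82088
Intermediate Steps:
z = 2408 (z = 56*43 = 2408)
-1221/B(z) + 2694/(1310 - S) = -1221/(2408²) + 2694/(1310 - 1*(-1971)) = -1221/5798464 + 2694/(1310 + 1971) = -1221*1/5798464 + 2694/3281 = -1221/5798464 + 2694*(1/3281) = -1221/5798464 + 2694/3281 = 15617055915/19024760384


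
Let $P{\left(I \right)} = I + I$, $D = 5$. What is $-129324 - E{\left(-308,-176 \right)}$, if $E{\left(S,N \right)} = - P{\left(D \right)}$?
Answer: $-129314$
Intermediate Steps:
$P{\left(I \right)} = 2 I$
$E{\left(S,N \right)} = -10$ ($E{\left(S,N \right)} = - 2 \cdot 5 = \left(-1\right) 10 = -10$)
$-129324 - E{\left(-308,-176 \right)} = -129324 - -10 = -129324 + 10 = -129314$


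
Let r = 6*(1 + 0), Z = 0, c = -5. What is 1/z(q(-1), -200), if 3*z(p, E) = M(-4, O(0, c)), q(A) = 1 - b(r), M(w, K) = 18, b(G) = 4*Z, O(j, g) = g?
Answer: 1/6 ≈ 0.16667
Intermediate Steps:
r = 6 (r = 6*1 = 6)
b(G) = 0 (b(G) = 4*0 = 0)
q(A) = 1 (q(A) = 1 - 1*0 = 1 + 0 = 1)
z(p, E) = 6 (z(p, E) = (1/3)*18 = 6)
1/z(q(-1), -200) = 1/6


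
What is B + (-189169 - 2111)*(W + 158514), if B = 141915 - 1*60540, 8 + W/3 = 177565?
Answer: -132209785425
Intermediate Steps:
W = 532671 (W = -24 + 3*177565 = -24 + 532695 = 532671)
B = 81375 (B = 141915 - 60540 = 81375)
B + (-189169 - 2111)*(W + 158514) = 81375 + (-189169 - 2111)*(532671 + 158514) = 81375 - 191280*691185 = 81375 - 132209866800 = -132209785425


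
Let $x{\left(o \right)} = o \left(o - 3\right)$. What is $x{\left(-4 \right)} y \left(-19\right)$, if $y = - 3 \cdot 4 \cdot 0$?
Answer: $0$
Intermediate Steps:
$x{\left(o \right)} = o \left(-3 + o\right)$
$y = 0$ ($y = \left(-3\right) 0 = 0$)
$x{\left(-4 \right)} y \left(-19\right) = - 4 \left(-3 - 4\right) 0 \left(-19\right) = \left(-4\right) \left(-7\right) 0 \left(-19\right) = 28 \cdot 0 \left(-19\right) = 0 \left(-19\right) = 0$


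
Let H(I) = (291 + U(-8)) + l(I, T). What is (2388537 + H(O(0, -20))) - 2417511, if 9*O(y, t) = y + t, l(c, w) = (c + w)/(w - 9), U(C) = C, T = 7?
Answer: -516481/18 ≈ -28693.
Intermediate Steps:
l(c, w) = (c + w)/(-9 + w)
O(y, t) = t/9 + y/9 (O(y, t) = (y + t)/9 = (t + y)/9 = t/9 + y/9)
H(I) = 559/2 - I/2 (H(I) = (291 - 8) + (I + 7)/(-9 + 7) = 283 + (7 + I)/(-2) = 283 - (7 + I)/2 = 283 + (-7/2 - I/2) = 559/2 - I/2)
(2388537 + H(O(0, -20))) - 2417511 = (2388537 + (559/2 - ((⅑)*(-20) + (⅑)*0)/2)) - 2417511 = (2388537 + (559/2 - (-20/9 + 0)/2)) - 2417511 = (2388537 + (559/2 - ½*(-20/9))) - 2417511 = (2388537 + (559/2 + 10/9)) - 2417511 = (2388537 + 5051/18) - 2417511 = 42998717/18 - 2417511 = -516481/18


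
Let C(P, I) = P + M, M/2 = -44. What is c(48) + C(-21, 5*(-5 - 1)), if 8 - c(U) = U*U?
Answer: -2405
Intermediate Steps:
M = -88 (M = 2*(-44) = -88)
c(U) = 8 - U² (c(U) = 8 - U*U = 8 - U²)
C(P, I) = -88 + P (C(P, I) = P - 88 = -88 + P)
c(48) + C(-21, 5*(-5 - 1)) = (8 - 1*48²) + (-88 - 21) = (8 - 1*2304) - 109 = (8 - 2304) - 109 = -2296 - 109 = -2405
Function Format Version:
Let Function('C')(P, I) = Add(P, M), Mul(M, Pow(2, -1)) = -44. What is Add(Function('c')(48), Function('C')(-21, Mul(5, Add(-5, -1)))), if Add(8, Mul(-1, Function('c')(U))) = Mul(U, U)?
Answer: -2405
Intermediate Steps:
M = -88 (M = Mul(2, -44) = -88)
Function('c')(U) = Add(8, Mul(-1, Pow(U, 2))) (Function('c')(U) = Add(8, Mul(-1, Mul(U, U))) = Add(8, Mul(-1, Pow(U, 2))))
Function('C')(P, I) = Add(-88, P) (Function('C')(P, I) = Add(P, -88) = Add(-88, P))
Add(Function('c')(48), Function('C')(-21, Mul(5, Add(-5, -1)))) = Add(Add(8, Mul(-1, Pow(48, 2))), Add(-88, -21)) = Add(Add(8, Mul(-1, 2304)), -109) = Add(Add(8, -2304), -109) = Add(-2296, -109) = -2405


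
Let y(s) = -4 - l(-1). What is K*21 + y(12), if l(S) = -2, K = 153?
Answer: 3211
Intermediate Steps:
y(s) = -2 (y(s) = -4 - 1*(-2) = -4 + 2 = -2)
K*21 + y(12) = 153*21 - 2 = 3213 - 2 = 3211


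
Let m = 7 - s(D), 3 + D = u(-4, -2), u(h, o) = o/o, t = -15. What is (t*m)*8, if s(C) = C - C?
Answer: -840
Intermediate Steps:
u(h, o) = 1
D = -2 (D = -3 + 1 = -2)
s(C) = 0
m = 7 (m = 7 - 1*0 = 7 + 0 = 7)
(t*m)*8 = -15*7*8 = -105*8 = -840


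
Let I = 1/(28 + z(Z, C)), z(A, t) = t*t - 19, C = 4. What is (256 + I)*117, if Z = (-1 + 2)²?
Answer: 748917/25 ≈ 29957.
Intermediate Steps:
Z = 1 (Z = 1² = 1)
z(A, t) = -19 + t² (z(A, t) = t² - 19 = -19 + t²)
I = 1/25 (I = 1/(28 + (-19 + 4²)) = 1/(28 + (-19 + 16)) = 1/(28 - 3) = 1/25 ≈ 0.040000)
(256 + I)*117 = (256 + 1/25)*117 = (6401/25)*117 = 748917/25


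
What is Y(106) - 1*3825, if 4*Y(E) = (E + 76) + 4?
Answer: -7557/2 ≈ -3778.5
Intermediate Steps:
Y(E) = 20 + E/4 (Y(E) = ((E + 76) + 4)/4 = ((76 + E) + 4)/4 = (80 + E)/4 = 20 + E/4)
Y(106) - 1*3825 = (20 + (1/4)*106) - 1*3825 = (20 + 53/2) - 3825 = 93/2 - 3825 = -7557/2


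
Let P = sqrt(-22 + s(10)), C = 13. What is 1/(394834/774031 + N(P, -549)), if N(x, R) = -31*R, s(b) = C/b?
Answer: 774031/13173628423 ≈ 5.8756e-5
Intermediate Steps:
s(b) = 13/b
P = 3*I*sqrt(230)/10 (P = sqrt(-22 + 13/10) = sqrt(-207/10) = 3*I*sqrt(230)/10 ≈ 4.5497*I)
1/(394834/774031 + N(P, -549)) = 1/(394834/774031 - 31*(-549)) = 1/(394834*(1/774031) + 17019) = 1/(394834/774031 + 17019) = 1/(13173628423/774031) = 774031/13173628423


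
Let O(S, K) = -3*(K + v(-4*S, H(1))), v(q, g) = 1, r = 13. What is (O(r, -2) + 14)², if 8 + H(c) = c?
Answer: 289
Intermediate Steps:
H(c) = -8 + c
O(S, K) = -3 - 3*K (O(S, K) = -3*(K + 1) = -3*(1 + K) = -3 - 3*K)
(O(r, -2) + 14)² = ((-3 - 3*(-2)) + 14)² = ((-3 + 6) + 14)² = (3 + 14)² = 17² = 289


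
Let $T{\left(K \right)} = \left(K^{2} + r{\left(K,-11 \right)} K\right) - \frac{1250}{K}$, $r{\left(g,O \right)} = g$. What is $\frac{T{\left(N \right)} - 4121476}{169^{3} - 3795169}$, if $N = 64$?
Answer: $- \frac{131625713}{33012480} \approx -3.9871$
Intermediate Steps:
$T{\left(K \right)} = - \frac{1250}{K} + 2 K^{2}$ ($T{\left(K \right)} = \left(K^{2} + K K\right) - \frac{1250}{K} = \left(K^{2} + K^{2}\right) - \frac{1250}{K} = 2 K^{2} - \frac{1250}{K} = - \frac{1250}{K} + 2 K^{2}$)
$\frac{T{\left(N \right)} - 4121476}{169^{3} - 3795169} = \frac{\frac{2 \left(-625 + 64^{3}\right)}{64} - 4121476}{169^{3} - 3795169} = \frac{2 \cdot \frac{1}{64} \left(-625 + 262144\right) - 4121476}{4826809 - 3795169} = \frac{2 \cdot \frac{1}{64} \cdot 261519 - 4121476}{1031640} = \left(\frac{261519}{32} - 4121476\right) \frac{1}{1031640} = \left(- \frac{131625713}{32}\right) \frac{1}{1031640} = - \frac{131625713}{33012480}$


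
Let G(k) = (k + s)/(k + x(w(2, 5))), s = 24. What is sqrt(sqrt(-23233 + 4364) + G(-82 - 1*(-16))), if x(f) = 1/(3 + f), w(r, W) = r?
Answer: sqrt(1410 + 2209*I*sqrt(18869))/47 ≈ 8.3067 + 8.2682*I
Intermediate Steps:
G(k) = (24 + k)/(1/5 + k) (G(k) = (k + 24)/(k + 1/(3 + 2)) = (24 + k)/(k + 1/5) = (24 + k)/(1/5 + k))
sqrt(sqrt(-23233 + 4364) + G(-82 - 1*(-16))) = sqrt(sqrt(-23233 + 4364) + 5*(24 + (-82 - 1*(-16)))/(1 + 5*(-82 - 1*(-16)))) = sqrt(sqrt(-18869) + 5*(24 + (-82 + 16))/(1 + 5*(-82 + 16))) = sqrt(I*sqrt(18869) + 5*(24 - 66)/(1 + 5*(-66))) = sqrt(I*sqrt(18869) + 5*(-42)/(1 - 330)) = sqrt(I*sqrt(18869) + 5*(-42)/(-329)) = sqrt(I*sqrt(18869) + 5*(-1/329)*(-42)) = sqrt(I*sqrt(18869) + 30/47) = sqrt(30/47 + I*sqrt(18869))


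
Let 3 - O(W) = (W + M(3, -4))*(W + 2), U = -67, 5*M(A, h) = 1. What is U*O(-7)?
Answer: 2077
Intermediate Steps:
M(A, h) = 1/5 (M(A, h) = (1/5)*1 = 1/5)
O(W) = 3 - (2 + W)*(1/5 + W) (O(W) = 3 - (W + 1/5)*(W + 2) = 3 - (1/5 + W)*(2 + W) = 3 - (2 + W)*(1/5 + W))
U*O(-7) = -67*(13/5 - 1*(-7)**2 - 11/5*(-7)) = -67*(13/5 - 1*49 + 77/5) = -67*(13/5 - 49 + 77/5) = -67*(-31) = 2077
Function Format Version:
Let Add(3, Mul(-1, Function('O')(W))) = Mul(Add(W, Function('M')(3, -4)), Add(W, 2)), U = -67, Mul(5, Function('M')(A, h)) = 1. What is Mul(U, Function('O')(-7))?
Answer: 2077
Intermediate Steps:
Function('M')(A, h) = Rational(1, 5) (Function('M')(A, h) = Mul(Rational(1, 5), 1) = Rational(1, 5))
Function('O')(W) = Add(3, Mul(-1, Add(2, W), Add(Rational(1, 5), W))) (Function('O')(W) = Add(3, Mul(-1, Mul(Add(W, Rational(1, 5)), Add(W, 2)))) = Add(3, Mul(-1, Mul(Add(Rational(1, 5), W), Add(2, W)))) = Add(3, Mul(-1, Mul(Add(2, W), Add(Rational(1, 5), W)))) = Add(3, Mul(-1, Add(2, W), Add(Rational(1, 5), W))))
Mul(U, Function('O')(-7)) = Mul(-67, Add(Rational(13, 5), Mul(-1, Pow(-7, 2)), Mul(Rational(-11, 5), -7))) = Mul(-67, Add(Rational(13, 5), Mul(-1, 49), Rational(77, 5))) = Mul(-67, Add(Rational(13, 5), -49, Rational(77, 5))) = Mul(-67, -31) = 2077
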